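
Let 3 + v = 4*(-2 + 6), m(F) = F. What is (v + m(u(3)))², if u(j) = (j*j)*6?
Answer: 4489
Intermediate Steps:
u(j) = 6*j² (u(j) = j²*6 = 6*j²)
v = 13 (v = -3 + 4*(-2 + 6) = -3 + 4*4 = -3 + 16 = 13)
(v + m(u(3)))² = (13 + 6*3²)² = (13 + 6*9)² = (13 + 54)² = 67² = 4489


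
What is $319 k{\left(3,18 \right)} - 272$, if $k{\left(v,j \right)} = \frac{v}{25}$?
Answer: $- \frac{5843}{25} \approx -233.72$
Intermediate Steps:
$k{\left(v,j \right)} = \frac{v}{25}$ ($k{\left(v,j \right)} = v \frac{1}{25} = \frac{v}{25}$)
$319 k{\left(3,18 \right)} - 272 = 319 \cdot \frac{1}{25} \cdot 3 - 272 = 319 \cdot \frac{3}{25} - 272 = \frac{957}{25} - 272 = - \frac{5843}{25}$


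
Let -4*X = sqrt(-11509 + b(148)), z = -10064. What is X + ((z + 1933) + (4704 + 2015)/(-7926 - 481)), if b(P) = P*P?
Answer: -68364036/8407 - 3*sqrt(1155)/4 ≈ -8157.3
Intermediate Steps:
b(P) = P**2
X = -3*sqrt(1155)/4 (X = -sqrt(-11509 + 148**2)/4 = -sqrt(-11509 + 21904)/4 = -3*sqrt(1155)/4 ≈ -25.489)
X + ((z + 1933) + (4704 + 2015)/(-7926 - 481)) = -3*sqrt(1155)/4 + ((-10064 + 1933) + (4704 + 2015)/(-7926 - 481)) = -3*sqrt(1155)/4 + (-8131 + 6719/(-8407)) = -3*sqrt(1155)/4 + (-8131 + 6719*(-1/8407)) = -3*sqrt(1155)/4 + (-8131 - 6719/8407) = -3*sqrt(1155)/4 - 68364036/8407 = -68364036/8407 - 3*sqrt(1155)/4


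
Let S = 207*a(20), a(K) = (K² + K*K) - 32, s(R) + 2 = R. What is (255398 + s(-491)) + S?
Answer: 413881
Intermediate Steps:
s(R) = -2 + R
a(K) = -32 + 2*K² (a(K) = (K² + K²) - 32 = 2*K² - 32 = -32 + 2*K²)
S = 158976 (S = 207*(-32 + 2*20²) = 207*(-32 + 2*400) = 207*(-32 + 800) = 207*768 = 158976)
(255398 + s(-491)) + S = (255398 + (-2 - 491)) + 158976 = (255398 - 493) + 158976 = 254905 + 158976 = 413881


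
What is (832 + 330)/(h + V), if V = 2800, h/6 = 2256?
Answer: 581/8168 ≈ 0.071131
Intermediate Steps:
h = 13536 (h = 6*2256 = 13536)
(832 + 330)/(h + V) = (832 + 330)/(13536 + 2800) = 1162/16336 = 1162*(1/16336) = 581/8168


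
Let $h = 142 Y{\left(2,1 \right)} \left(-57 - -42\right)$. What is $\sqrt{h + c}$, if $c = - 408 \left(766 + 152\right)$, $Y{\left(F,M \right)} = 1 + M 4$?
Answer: $i \sqrt{385194} \approx 620.64 i$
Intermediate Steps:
$Y{\left(F,M \right)} = 1 + 4 M$
$c = -374544$ ($c = \left(-408\right) 918 = -374544$)
$h = -10650$ ($h = 142 \left(1 + 4 \cdot 1\right) \left(-57 - -42\right) = 142 \left(1 + 4\right) \left(-57 + 42\right) = 142 \cdot 5 \left(-15\right) = 710 \left(-15\right) = -10650$)
$\sqrt{h + c} = \sqrt{-10650 - 374544} = \sqrt{-385194} = i \sqrt{385194}$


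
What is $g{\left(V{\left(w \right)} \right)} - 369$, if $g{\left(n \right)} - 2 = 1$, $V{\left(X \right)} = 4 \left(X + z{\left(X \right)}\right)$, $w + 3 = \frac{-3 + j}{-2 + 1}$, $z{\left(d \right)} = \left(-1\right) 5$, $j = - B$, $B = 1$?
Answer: $-366$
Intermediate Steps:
$j = -1$ ($j = \left(-1\right) 1 = -1$)
$z{\left(d \right)} = -5$
$w = 1$ ($w = -3 + \frac{-3 - 1}{-2 + 1} = -3 - \frac{4}{-1} = -3 - -4 = -3 + 4 = 1$)
$V{\left(X \right)} = -20 + 4 X$ ($V{\left(X \right)} = 4 \left(X - 5\right) = 4 \left(-5 + X\right) = -20 + 4 X$)
$g{\left(n \right)} = 3$ ($g{\left(n \right)} = 2 + 1 = 3$)
$g{\left(V{\left(w \right)} \right)} - 369 = 3 - 369 = -366$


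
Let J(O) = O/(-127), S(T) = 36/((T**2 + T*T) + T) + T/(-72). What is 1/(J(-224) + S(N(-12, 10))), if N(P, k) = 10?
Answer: 160020/287447 ≈ 0.55669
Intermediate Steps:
S(T) = 36/(T + 2*T**2) - T/72 (S(T) = 36/((T**2 + T**2) + T) + T*(-1/72) = 36/(2*T**2 + T) - T/72 = 36/(T + 2*T**2) - T/72)
J(O) = -O/127 (J(O) = O*(-1/127) = -O/127)
1/(J(-224) + S(N(-12, 10))) = 1/(-1/127*(-224) + (1/72)*(2592 - 1*10**2 - 2*10**3)/(10*(1 + 2*10))) = 1/(224/127 + (1/72)*(1/10)*(2592 - 1*100 - 2*1000)/(1 + 20)) = 1/(224/127 + (1/72)*(1/10)*(2592 - 100 - 2000)/21) = 1/(224/127 + (1/72)*(1/10)*(1/21)*492) = 1/(224/127 + 41/1260) = 1/(287447/160020) = 160020/287447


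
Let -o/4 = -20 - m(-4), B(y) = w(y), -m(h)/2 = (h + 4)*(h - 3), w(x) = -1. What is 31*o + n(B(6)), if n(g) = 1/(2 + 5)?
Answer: 17361/7 ≈ 2480.1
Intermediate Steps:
m(h) = -2*(-3 + h)*(4 + h) (m(h) = -2*(h + 4)*(h - 3) = -2*(4 + h)*(-3 + h) = -2*(-3 + h)*(4 + h))
B(y) = -1
n(g) = 1/7
o = 80 (o = -4*(-20 - (24 - 2*(-4) - 2*(-4)**2)) = -4*(-20 - (24 + 8 - 2*16)) = -4*(-20 - (24 + 8 - 32)) = -4*(-20 - 1*0) = -4*(-20 + 0) = -4*(-20) = 80)
31*o + n(B(6)) = 31*80 + 1/7 = 2480 + 1/7 = 17361/7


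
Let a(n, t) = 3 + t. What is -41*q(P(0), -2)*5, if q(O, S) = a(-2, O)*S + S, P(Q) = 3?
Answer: 2870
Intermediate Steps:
q(O, S) = S + S*(3 + O) (q(O, S) = (3 + O)*S + S = S*(3 + O) + S = S + S*(3 + O))
-41*q(P(0), -2)*5 = -(-82)*(4 + 3)*5 = -(-82)*7*5 = -41*(-14)*5 = 574*5 = 2870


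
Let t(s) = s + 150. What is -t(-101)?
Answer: -49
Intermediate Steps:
t(s) = 150 + s
-t(-101) = -(150 - 101) = -1*49 = -49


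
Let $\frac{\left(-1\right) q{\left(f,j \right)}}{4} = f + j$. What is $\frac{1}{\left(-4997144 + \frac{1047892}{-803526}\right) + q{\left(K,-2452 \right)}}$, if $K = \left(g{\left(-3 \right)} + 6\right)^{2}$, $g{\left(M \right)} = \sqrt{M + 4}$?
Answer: $- \frac{401763}{2003806342862} \approx -2.005 \cdot 10^{-7}$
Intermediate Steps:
$g{\left(M \right)} = \sqrt{4 + M}$
$K = 49$ ($K = \left(\sqrt{4 - 3} + 6\right)^{2} = \left(\sqrt{1} + 6\right)^{2} = \left(1 + 6\right)^{2} = 7^{2} = 49$)
$q{\left(f,j \right)} = - 4 f - 4 j$ ($q{\left(f,j \right)} = - 4 \left(f + j\right) = - 4 f - 4 j$)
$\frac{1}{\left(-4997144 + \frac{1047892}{-803526}\right) + q{\left(K,-2452 \right)}} = \frac{1}{\left(-4997144 + \frac{1047892}{-803526}\right) - -9612} = \frac{1}{\left(-4997144 + 1047892 \left(- \frac{1}{803526}\right)\right) + \left(-196 + 9808\right)} = \frac{1}{\left(-4997144 - \frac{523946}{401763}\right) + 9612} = \frac{1}{- \frac{2007668088818}{401763} + 9612} = \frac{1}{- \frac{2003806342862}{401763}} = - \frac{401763}{2003806342862}$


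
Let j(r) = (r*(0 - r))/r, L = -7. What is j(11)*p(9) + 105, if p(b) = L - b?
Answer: 281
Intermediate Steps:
p(b) = -7 - b
j(r) = -r (j(r) = (r*(-r))/r = (-r**2)/r = -r)
j(11)*p(9) + 105 = (-1*11)*(-7 - 1*9) + 105 = -11*(-7 - 9) + 105 = -11*(-16) + 105 = 176 + 105 = 281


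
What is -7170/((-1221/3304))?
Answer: 7896560/407 ≈ 19402.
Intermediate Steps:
-7170/((-1221/3304)) = -7170/((-1221*1/3304)) = -7170/(-1221/3304) = -7170*(-3304/1221) = 7896560/407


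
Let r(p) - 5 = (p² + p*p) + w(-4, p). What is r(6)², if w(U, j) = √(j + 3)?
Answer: 6400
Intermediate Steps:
w(U, j) = √(3 + j)
r(p) = 5 + √(3 + p) + 2*p² (r(p) = 5 + ((p² + p*p) + √(3 + p)) = 5 + ((p² + p²) + √(3 + p)) = 5 + (2*p² + √(3 + p)) = 5 + (√(3 + p) + 2*p²) = 5 + √(3 + p) + 2*p²)
r(6)² = (5 + √(3 + 6) + 2*6²)² = (5 + √9 + 2*36)² = (5 + 3 + 72)² = 80² = 6400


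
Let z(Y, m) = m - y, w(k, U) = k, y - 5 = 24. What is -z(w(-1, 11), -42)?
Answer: 71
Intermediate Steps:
y = 29 (y = 5 + 24 = 29)
z(Y, m) = -29 + m (z(Y, m) = m - 1*29 = m - 29 = -29 + m)
-z(w(-1, 11), -42) = -(-29 - 42) = -1*(-71) = 71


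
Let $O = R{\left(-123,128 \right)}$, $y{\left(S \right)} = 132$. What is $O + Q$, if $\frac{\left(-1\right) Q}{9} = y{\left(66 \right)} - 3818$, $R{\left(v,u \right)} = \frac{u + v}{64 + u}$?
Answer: $\frac{6369413}{192} \approx 33174.0$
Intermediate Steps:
$R{\left(v,u \right)} = \frac{u + v}{64 + u}$
$O = \frac{5}{192}$ ($O = \frac{128 - 123}{64 + 128} = \frac{1}{192} \cdot 5 = \frac{5}{192} \approx 0.026042$)
$Q = 33174$ ($Q = - 9 \left(132 - 3818\right) = \left(-9\right) \left(-3686\right) = 33174$)
$O + Q = \frac{5}{192} + 33174 = \frac{6369413}{192}$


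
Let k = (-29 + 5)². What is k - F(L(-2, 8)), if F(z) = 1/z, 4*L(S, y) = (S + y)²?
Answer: 5183/9 ≈ 575.89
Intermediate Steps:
L(S, y) = (S + y)²/4
k = 576 (k = (-24)² = 576)
k - F(L(-2, 8)) = 576 - 1/((-2 + 8)²/4) = 576 - 1/((¼)*6²) = 576 - 1/((¼)*36) = 576 - 1/9 = 576 - 1*⅑ = 576 - ⅑ = 5183/9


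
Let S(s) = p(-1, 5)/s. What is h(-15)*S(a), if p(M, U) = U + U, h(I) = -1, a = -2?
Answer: 5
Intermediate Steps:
p(M, U) = 2*U
S(s) = 10/s (S(s) = (2*5)/s = 10/s)
h(-15)*S(a) = -10/(-2) = -10*(-1)/2 = -1*(-5) = 5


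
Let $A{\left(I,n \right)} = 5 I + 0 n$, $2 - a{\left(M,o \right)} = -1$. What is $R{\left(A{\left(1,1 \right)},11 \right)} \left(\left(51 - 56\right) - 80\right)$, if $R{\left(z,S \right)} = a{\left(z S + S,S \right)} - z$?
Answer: $170$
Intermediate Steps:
$a{\left(M,o \right)} = 3$ ($a{\left(M,o \right)} = 2 - -1 = 2 + 1 = 3$)
$A{\left(I,n \right)} = 5 I$ ($A{\left(I,n \right)} = 5 I + 0 = 5 I$)
$R{\left(z,S \right)} = 3 - z$
$R{\left(A{\left(1,1 \right)},11 \right)} \left(\left(51 - 56\right) - 80\right) = \left(3 - 5 \cdot 1\right) \left(\left(51 - 56\right) - 80\right) = \left(3 - 5\right) \left(-5 - 80\right) = \left(3 - 5\right) \left(-85\right) = \left(-2\right) \left(-85\right) = 170$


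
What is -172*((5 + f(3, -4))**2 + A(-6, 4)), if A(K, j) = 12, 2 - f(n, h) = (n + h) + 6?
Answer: -2752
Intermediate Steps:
f(n, h) = -4 - h - n (f(n, h) = 2 - ((n + h) + 6) = 2 - ((h + n) + 6) = 2 - (6 + h + n) = 2 + (-6 - h - n) = -4 - h - n)
-172*((5 + f(3, -4))**2 + A(-6, 4)) = -172*((5 + (-4 - 1*(-4) - 1*3))**2 + 12) = -172*((5 + (-4 + 4 - 3))**2 + 12) = -172*((5 - 3)**2 + 12) = -172*(2**2 + 12) = -172*(4 + 12) = -172*16 = -2752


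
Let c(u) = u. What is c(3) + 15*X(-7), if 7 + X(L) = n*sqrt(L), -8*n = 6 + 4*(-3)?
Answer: -102 + 45*I*sqrt(7)/4 ≈ -102.0 + 29.765*I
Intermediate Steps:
n = 3/4 (n = -(6 + 4*(-3))/8 = -(6 - 12)/8 = -1/8*(-6) = 3/4 ≈ 0.75000)
X(L) = -7 + 3*sqrt(L)/4
c(3) + 15*X(-7) = 3 + 15*(-7 + 3*sqrt(-7)/4) = 3 + 15*(-7 + 3*(I*sqrt(7))/4) = 3 + 15*(-7 + 3*I*sqrt(7)/4) = 3 + (-105 + 45*I*sqrt(7)/4) = -102 + 45*I*sqrt(7)/4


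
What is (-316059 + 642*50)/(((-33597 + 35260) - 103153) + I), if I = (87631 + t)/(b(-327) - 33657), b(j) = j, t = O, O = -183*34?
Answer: 9650062656/3449117569 ≈ 2.7978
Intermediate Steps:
O = -6222
t = -6222
I = -81409/33984 (I = (87631 - 6222)/(-327 - 33657) = 81409/(-33984) = 81409*(-1/33984) = -81409/33984 ≈ -2.3955)
(-316059 + 642*50)/(((-33597 + 35260) - 103153) + I) = (-316059 + 642*50)/(((-33597 + 35260) - 103153) - 81409/33984) = (-316059 + 32100)/((1663 - 103153) - 81409/33984) = -283959/(-101490 - 81409/33984) = -283959/(-3449117569/33984) = -283959*(-33984/3449117569) = 9650062656/3449117569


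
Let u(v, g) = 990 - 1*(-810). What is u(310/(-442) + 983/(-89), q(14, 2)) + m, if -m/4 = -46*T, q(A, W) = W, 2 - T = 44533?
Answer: -8191904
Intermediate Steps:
T = -44531 (T = 2 - 1*44533 = 2 - 44533 = -44531)
m = -8193704 (m = -(-184)*(-44531) = -4*2048426 = -8193704)
u(v, g) = 1800 (u(v, g) = 990 + 810 = 1800)
u(310/(-442) + 983/(-89), q(14, 2)) + m = 1800 - 8193704 = -8191904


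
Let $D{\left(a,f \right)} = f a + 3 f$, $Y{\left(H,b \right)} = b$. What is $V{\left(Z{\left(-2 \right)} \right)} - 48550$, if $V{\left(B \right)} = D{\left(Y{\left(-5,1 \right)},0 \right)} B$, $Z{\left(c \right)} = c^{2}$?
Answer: $-48550$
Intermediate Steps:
$D{\left(a,f \right)} = 3 f + a f$ ($D{\left(a,f \right)} = a f + 3 f = 3 f + a f$)
$V{\left(B \right)} = 0$ ($V{\left(B \right)} = 0 \left(3 + 1\right) B = 0 \cdot 4 B = 0 B = 0$)
$V{\left(Z{\left(-2 \right)} \right)} - 48550 = 0 - 48550 = -48550$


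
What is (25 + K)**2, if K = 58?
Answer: 6889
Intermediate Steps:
(25 + K)**2 = (25 + 58)**2 = 83**2 = 6889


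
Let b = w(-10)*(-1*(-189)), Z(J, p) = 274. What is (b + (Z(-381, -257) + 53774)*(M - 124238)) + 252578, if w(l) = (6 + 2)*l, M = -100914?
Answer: -12168777838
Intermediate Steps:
w(l) = 8*l
b = -15120 (b = (8*(-10))*(-1*(-189)) = -80*189 = -15120)
(b + (Z(-381, -257) + 53774)*(M - 124238)) + 252578 = (-15120 + (274 + 53774)*(-100914 - 124238)) + 252578 = (-15120 + 54048*(-225152)) + 252578 = (-15120 - 12169015296) + 252578 = -12169030416 + 252578 = -12168777838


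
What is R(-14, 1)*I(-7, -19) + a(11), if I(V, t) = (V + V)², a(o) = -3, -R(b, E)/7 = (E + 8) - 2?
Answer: -9607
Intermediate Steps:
R(b, E) = -42 - 7*E (R(b, E) = -7*((E + 8) - 2) = -7*((8 + E) - 2) = -7*(6 + E) = -42 - 7*E)
I(V, t) = 4*V² (I(V, t) = (2*V)² = 4*V²)
R(-14, 1)*I(-7, -19) + a(11) = (-42 - 7*1)*(4*(-7)²) - 3 = (-42 - 7)*(4*49) - 3 = -49*196 - 3 = -9604 - 3 = -9607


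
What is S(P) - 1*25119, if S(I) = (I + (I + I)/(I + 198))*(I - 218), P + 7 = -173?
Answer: 54481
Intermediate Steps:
P = -180 (P = -7 - 173 = -180)
S(I) = (-218 + I)*(I + 2*I/(198 + I)) (S(I) = (I + (2*I)/(198 + I))*(-218 + I) = (I + 2*I/(198 + I))*(-218 + I) = (-218 + I)*(I + 2*I/(198 + I)))
S(P) - 1*25119 = -180*(-43600 + (-180)² - 18*(-180))/(198 - 180) - 1*25119 = -180*(-43600 + 32400 + 3240)/18 - 25119 = -180*1/18*(-7960) - 25119 = 79600 - 25119 = 54481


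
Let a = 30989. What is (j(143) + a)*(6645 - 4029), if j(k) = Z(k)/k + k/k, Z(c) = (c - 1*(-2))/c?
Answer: 1657797537480/20449 ≈ 8.1070e+7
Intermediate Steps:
Z(c) = (2 + c)/c (Z(c) = (c + 2)/c = (2 + c)/c)
j(k) = 1 + (2 + k)/k² (j(k) = ((2 + k)/k)/k + k/k = (2 + k)/k² + 1 = 1 + (2 + k)/k²)
(j(143) + a)*(6645 - 4029) = ((2 + 143 + 143²)/143² + 30989)*(6645 - 4029) = ((2 + 143 + 20449)/20449 + 30989)*2616 = ((1/20449)*20594 + 30989)*2616 = (20594/20449 + 30989)*2616 = (633714655/20449)*2616 = 1657797537480/20449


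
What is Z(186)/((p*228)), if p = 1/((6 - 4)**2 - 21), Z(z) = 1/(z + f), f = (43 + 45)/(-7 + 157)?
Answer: -425/1063544 ≈ -0.00039961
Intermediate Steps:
f = 44/75 (f = 88/150 = 88*(1/150) = 44/75 ≈ 0.58667)
Z(z) = 1/(44/75 + z) (Z(z) = 1/(z + 44/75) = 1/(44/75 + z))
p = -1/17 (p = 1/(2**2 - 21) = 1/(4 - 21) = 1/(-17) = -1/17 ≈ -0.058824)
Z(186)/((p*228)) = (75/(44 + 75*186))/((-1/17*228)) = (75/(44 + 13950))/(-228/17) = (75/13994)*(-17/228) = -425/1063544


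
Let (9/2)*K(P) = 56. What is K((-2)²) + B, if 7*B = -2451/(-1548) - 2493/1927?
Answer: 6063163/485604 ≈ 12.486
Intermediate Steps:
K(P) = 112/9 (K(P) = (2/9)*56 = 112/9)
B = 6697/161868 (B = (-2451/(-1548) - 2493/1927)/7 = (-2451*(-1/1548) - 2493*1/1927)/7 = (19/12 - 2493/1927)/7 = (⅐)*(6697/23124) = 6697/161868 ≈ 0.041373)
K((-2)²) + B = 112/9 + 6697/161868 = 6063163/485604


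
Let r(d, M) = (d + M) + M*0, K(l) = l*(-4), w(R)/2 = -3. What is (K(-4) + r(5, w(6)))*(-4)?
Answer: -60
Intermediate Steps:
w(R) = -6 (w(R) = 2*(-3) = -6)
K(l) = -4*l
r(d, M) = M + d (r(d, M) = (M + d) + 0 = M + d)
(K(-4) + r(5, w(6)))*(-4) = (-4*(-4) + (-6 + 5))*(-4) = (16 - 1)*(-4) = 15*(-4) = -60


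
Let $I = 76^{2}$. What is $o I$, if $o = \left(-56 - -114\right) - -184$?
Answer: $1397792$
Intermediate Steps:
$I = 5776$
$o = 242$ ($o = \left(-56 + 114\right) + 184 = 58 + 184 = 242$)
$o I = 242 \cdot 5776 = 1397792$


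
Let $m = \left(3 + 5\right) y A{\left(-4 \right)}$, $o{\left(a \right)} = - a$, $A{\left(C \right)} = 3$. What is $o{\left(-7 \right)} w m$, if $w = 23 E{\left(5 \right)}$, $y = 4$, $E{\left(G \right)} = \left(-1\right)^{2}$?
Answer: $15456$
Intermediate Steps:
$E{\left(G \right)} = 1$
$m = 96$ ($m = \left(3 + 5\right) 4 \cdot 3 = 8 \cdot 4 \cdot 3 = 32 \cdot 3 = 96$)
$w = 23$ ($w = 23 \cdot 1 = 23$)
$o{\left(-7 \right)} w m = \left(-1\right) \left(-7\right) 23 \cdot 96 = 7 \cdot 23 \cdot 96 = 161 \cdot 96 = 15456$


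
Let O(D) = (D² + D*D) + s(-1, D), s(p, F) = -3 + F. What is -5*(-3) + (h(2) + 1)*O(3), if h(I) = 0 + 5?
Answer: 123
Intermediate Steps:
h(I) = 5
O(D) = -3 + D + 2*D² (O(D) = (D² + D*D) + (-3 + D) = (D² + D²) + (-3 + D) = 2*D² + (-3 + D) = -3 + D + 2*D²)
-5*(-3) + (h(2) + 1)*O(3) = -5*(-3) + (5 + 1)*(-3 + 3 + 2*3²) = 15 + 6*(-3 + 3 + 2*9) = 15 + 6*(-3 + 3 + 18) = 15 + 6*18 = 15 + 108 = 123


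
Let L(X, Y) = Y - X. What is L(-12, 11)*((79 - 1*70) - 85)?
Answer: -1748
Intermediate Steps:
L(-12, 11)*((79 - 1*70) - 85) = (11 - 1*(-12))*((79 - 1*70) - 85) = (11 + 12)*((79 - 70) - 85) = 23*(9 - 85) = 23*(-76) = -1748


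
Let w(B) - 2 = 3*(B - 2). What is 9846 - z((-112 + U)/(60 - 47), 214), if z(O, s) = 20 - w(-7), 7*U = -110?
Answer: 9801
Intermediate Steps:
U = -110/7 (U = (⅐)*(-110) = -110/7 ≈ -15.714)
w(B) = -4 + 3*B (w(B) = 2 + 3*(B - 2) = 2 + 3*(-2 + B) = 2 + (-6 + 3*B) = -4 + 3*B)
z(O, s) = 45 (z(O, s) = 20 - (-4 + 3*(-7)) = 20 - (-4 - 21) = 20 - 1*(-25) = 20 + 25 = 45)
9846 - z((-112 + U)/(60 - 47), 214) = 9846 - 1*45 = 9846 - 45 = 9801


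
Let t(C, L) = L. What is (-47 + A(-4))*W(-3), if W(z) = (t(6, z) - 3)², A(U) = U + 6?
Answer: -1620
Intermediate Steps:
A(U) = 6 + U
W(z) = (-3 + z)² (W(z) = (z - 3)² = (-3 + z)²)
(-47 + A(-4))*W(-3) = (-47 + (6 - 4))*(-3 - 3)² = (-47 + 2)*(-6)² = -45*36 = -1620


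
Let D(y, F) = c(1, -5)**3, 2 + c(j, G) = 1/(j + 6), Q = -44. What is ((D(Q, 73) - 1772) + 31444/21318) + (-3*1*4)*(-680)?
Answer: 23336739179/3656037 ≈ 6383.1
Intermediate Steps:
c(j, G) = -2 + 1/(6 + j) (c(j, G) = -2 + 1/(j + 6) = -2 + 1/(6 + j))
D(y, F) = -2197/343 (D(y, F) = ((-11 - 2*1)/(6 + 1))**3 = ((-11 - 2)/7)**3 = ((1/7)*(-13))**3 = (-13/7)**3 = -2197/343)
((D(Q, 73) - 1772) + 31444/21318) + (-3*1*4)*(-680) = ((-2197/343 - 1772) + 31444/21318) + (-3*1*4)*(-680) = (-609993/343 + 31444*(1/21318)) - 3*4*(-680) = (-609993/343 + 15722/10659) - 12*(-680) = -6496522741/3656037 + 8160 = 23336739179/3656037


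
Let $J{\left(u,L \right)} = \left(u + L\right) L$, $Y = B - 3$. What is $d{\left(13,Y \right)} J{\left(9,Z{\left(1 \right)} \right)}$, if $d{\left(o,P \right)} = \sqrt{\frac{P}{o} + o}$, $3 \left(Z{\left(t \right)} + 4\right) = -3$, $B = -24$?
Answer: $- \frac{20 \sqrt{1846}}{13} \approx -66.1$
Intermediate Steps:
$Z{\left(t \right)} = -5$ ($Z{\left(t \right)} = -4 + \frac{1}{3} \left(-3\right) = -4 - 1 = -5$)
$Y = -27$ ($Y = -24 - 3 = -27$)
$J{\left(u,L \right)} = L \left(L + u\right)$ ($J{\left(u,L \right)} = \left(L + u\right) L = L \left(L + u\right)$)
$d{\left(o,P \right)} = \sqrt{o + \frac{P}{o}}$
$d{\left(13,Y \right)} J{\left(9,Z{\left(1 \right)} \right)} = \sqrt{13 - \frac{27}{13}} \left(- 5 \left(-5 + 9\right)\right) = \sqrt{13 - \frac{27}{13}} \left(\left(-5\right) 4\right) = \sqrt{13 - \frac{27}{13}} \left(-20\right) = \sqrt{\frac{142}{13}} \left(-20\right) = \frac{\sqrt{1846}}{13} \left(-20\right) = - \frac{20 \sqrt{1846}}{13}$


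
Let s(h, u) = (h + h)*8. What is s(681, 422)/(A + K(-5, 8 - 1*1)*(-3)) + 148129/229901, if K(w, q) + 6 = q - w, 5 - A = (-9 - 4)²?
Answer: -25286141/426959 ≈ -59.224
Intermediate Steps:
A = -164 (A = 5 - (-9 - 4)² = 5 - 1*(-13)² = 5 - 1*169 = 5 - 169 = -164)
K(w, q) = -6 + q - w (K(w, q) = -6 + (q - w) = -6 + q - w)
s(h, u) = 16*h (s(h, u) = (2*h)*8 = 16*h)
s(681, 422)/(A + K(-5, 8 - 1*1)*(-3)) + 148129/229901 = (16*681)/(-164 + (-6 + (8 - 1*1) - 1*(-5))*(-3)) + 148129/229901 = 10896/(-164 + (-6 + (8 - 1) + 5)*(-3)) + 148129*(1/229901) = 10896/(-164 + (-6 + 7 + 5)*(-3)) + 148129/229901 = 10896/(-164 + 6*(-3)) + 148129/229901 = 10896/(-164 - 18) + 148129/229901 = 10896/(-182) + 148129/229901 = 10896*(-1/182) + 148129/229901 = -5448/91 + 148129/229901 = -25286141/426959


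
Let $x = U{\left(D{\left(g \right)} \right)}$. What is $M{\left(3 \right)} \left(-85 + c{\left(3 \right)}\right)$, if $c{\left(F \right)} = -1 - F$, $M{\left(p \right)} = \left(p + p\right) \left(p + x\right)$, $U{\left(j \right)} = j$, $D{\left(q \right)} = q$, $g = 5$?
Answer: $-4272$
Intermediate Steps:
$x = 5$
$M{\left(p \right)} = 2 p \left(5 + p\right)$ ($M{\left(p \right)} = \left(p + p\right) \left(p + 5\right) = 2 p \left(5 + p\right)$)
$M{\left(3 \right)} \left(-85 + c{\left(3 \right)}\right) = 2 \cdot 3 \left(5 + 3\right) \left(-85 - 4\right) = 2 \cdot 3 \cdot 8 \left(-85 - 4\right) = 48 \left(-85 - 4\right) = 48 \left(-89\right) = -4272$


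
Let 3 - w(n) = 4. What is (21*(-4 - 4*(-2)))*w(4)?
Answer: -84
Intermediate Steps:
w(n) = -1 (w(n) = 3 - 1*4 = 3 - 4 = -1)
(21*(-4 - 4*(-2)))*w(4) = (21*(-4 - 4*(-2)))*(-1) = (21*(-4 + 8))*(-1) = (21*4)*(-1) = 84*(-1) = -84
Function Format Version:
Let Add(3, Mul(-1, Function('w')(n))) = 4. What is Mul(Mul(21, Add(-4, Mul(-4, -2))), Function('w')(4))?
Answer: -84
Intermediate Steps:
Function('w')(n) = -1 (Function('w')(n) = Add(3, Mul(-1, 4)) = Add(3, -4) = -1)
Mul(Mul(21, Add(-4, Mul(-4, -2))), Function('w')(4)) = Mul(Mul(21, Add(-4, Mul(-4, -2))), -1) = Mul(Mul(21, Add(-4, 8)), -1) = Mul(Mul(21, 4), -1) = Mul(84, -1) = -84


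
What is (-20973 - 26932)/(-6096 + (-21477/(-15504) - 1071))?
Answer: 247573040/37031897 ≈ 6.6854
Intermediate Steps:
(-20973 - 26932)/(-6096 + (-21477/(-15504) - 1071)) = -47905/(-6096 + (-21477*(-1/15504) - 1071)) = -47905/(-6096 + (7159/5168 - 1071)) = -47905/(-6096 - 5527769/5168) = -47905/(-37031897/5168) = -47905*(-5168/37031897) = 247573040/37031897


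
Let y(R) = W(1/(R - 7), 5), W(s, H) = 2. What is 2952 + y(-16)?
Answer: 2954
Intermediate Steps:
y(R) = 2
2952 + y(-16) = 2952 + 2 = 2954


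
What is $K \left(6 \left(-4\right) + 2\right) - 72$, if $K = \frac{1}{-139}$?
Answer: $- \frac{9986}{139} \approx -71.842$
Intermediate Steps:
$K = - \frac{1}{139} \approx -0.0071942$
$K \left(6 \left(-4\right) + 2\right) - 72 = - \frac{6 \left(-4\right) + 2}{139} - 72 = - \frac{-24 + 2}{139} - 72 = \left(- \frac{1}{139}\right) \left(-22\right) - 72 = \frac{22}{139} - 72 = - \frac{9986}{139}$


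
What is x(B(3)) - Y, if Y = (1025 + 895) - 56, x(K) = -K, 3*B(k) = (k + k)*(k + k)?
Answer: -1876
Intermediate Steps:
B(k) = 4*k²/3 (B(k) = ((k + k)*(k + k))/3 = ((2*k)*(2*k))/3 = (4*k²)/3 = 4*k²/3)
Y = 1864 (Y = 1920 - 56 = 1864)
x(B(3)) - Y = -4*3²/3 - 1*1864 = -4*9/3 - 1864 = -1*12 - 1864 = -12 - 1864 = -1876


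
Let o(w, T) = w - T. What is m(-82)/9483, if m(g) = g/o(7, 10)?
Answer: 82/28449 ≈ 0.0028824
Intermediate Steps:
m(g) = -g/3 (m(g) = g/(7 - 1*10) = g/(7 - 10) = g/(-3) = g*(-⅓) = -g/3)
m(-82)/9483 = -⅓*(-82)/9483 = (82/3)*(1/9483) = 82/28449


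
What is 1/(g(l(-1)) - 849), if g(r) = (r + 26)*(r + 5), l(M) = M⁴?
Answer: -1/687 ≈ -0.0014556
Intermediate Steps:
g(r) = (5 + r)*(26 + r) (g(r) = (26 + r)*(5 + r) = (5 + r)*(26 + r))
1/(g(l(-1)) - 849) = 1/((130 + ((-1)⁴)² + 31*(-1)⁴) - 849) = 1/((130 + 1² + 31*1) - 849) = 1/((130 + 1 + 31) - 849) = 1/(162 - 849) = 1/(-687) = -1/687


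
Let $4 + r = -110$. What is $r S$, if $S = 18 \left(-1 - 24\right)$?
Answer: $51300$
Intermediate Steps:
$r = -114$ ($r = -4 - 110 = -114$)
$S = -450$ ($S = 18 \left(-25\right) = -450$)
$r S = \left(-114\right) \left(-450\right) = 51300$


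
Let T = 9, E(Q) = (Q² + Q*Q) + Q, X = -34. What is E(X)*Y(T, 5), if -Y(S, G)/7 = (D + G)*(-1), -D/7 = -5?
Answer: 637840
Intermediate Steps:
D = 35 (D = -7*(-5) = 35)
E(Q) = Q + 2*Q² (E(Q) = (Q² + Q²) + Q = 2*Q² + Q = Q + 2*Q²)
Y(S, G) = 245 + 7*G (Y(S, G) = -7*(35 + G)*(-1) = -7*(-35 - G) = 245 + 7*G)
E(X)*Y(T, 5) = (-34*(1 + 2*(-34)))*(245 + 7*5) = (-34*(1 - 68))*(245 + 35) = -34*(-67)*280 = 2278*280 = 637840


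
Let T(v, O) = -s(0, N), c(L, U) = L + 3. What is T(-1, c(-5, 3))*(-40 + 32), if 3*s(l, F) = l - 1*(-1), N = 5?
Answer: 8/3 ≈ 2.6667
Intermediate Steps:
s(l, F) = ⅓ + l/3 (s(l, F) = (l - 1*(-1))/3 = (l + 1)/3 = (1 + l)/3 = ⅓ + l/3)
c(L, U) = 3 + L
T(v, O) = -⅓ (T(v, O) = -(⅓ + (⅓)*0) = -(⅓ + 0) = -1*⅓ = -⅓)
T(-1, c(-5, 3))*(-40 + 32) = -(-40 + 32)/3 = -⅓*(-8) = 8/3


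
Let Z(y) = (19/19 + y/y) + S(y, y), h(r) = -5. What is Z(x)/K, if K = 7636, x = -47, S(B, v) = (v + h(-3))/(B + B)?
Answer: 30/89723 ≈ 0.00033436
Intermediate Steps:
S(B, v) = (-5 + v)/(2*B) (S(B, v) = (v - 5)/(B + B) = (-5 + v)/((2*B)) = (-5 + v)*(1/(2*B)) = (-5 + v)/(2*B))
Z(y) = 2 + (-5 + y)/(2*y) (Z(y) = (19/19 + y/y) + (-5 + y)/(2*y) = (19*(1/19) + 1) + (-5 + y)/(2*y) = (1 + 1) + (-5 + y)/(2*y) = 2 + (-5 + y)/(2*y))
Z(x)/K = ((5/2)*(-1 - 47)/(-47))/7636 = ((5/2)*(-1/47)*(-48))*(1/7636) = (120/47)*(1/7636) = 30/89723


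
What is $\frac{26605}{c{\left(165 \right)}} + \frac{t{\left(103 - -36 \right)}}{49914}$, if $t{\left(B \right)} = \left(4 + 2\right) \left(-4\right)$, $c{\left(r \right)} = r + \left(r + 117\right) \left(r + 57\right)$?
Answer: $\frac{24563991}{58019479} \approx 0.42338$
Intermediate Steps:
$c{\left(r \right)} = r + \left(57 + r\right) \left(117 + r\right)$ ($c{\left(r \right)} = r + \left(117 + r\right) \left(57 + r\right) = r + \left(57 + r\right) \left(117 + r\right)$)
$t{\left(B \right)} = -24$ ($t{\left(B \right)} = 6 \left(-4\right) = -24$)
$\frac{26605}{c{\left(165 \right)}} + \frac{t{\left(103 - -36 \right)}}{49914} = \frac{26605}{6669 + 165^{2} + 175 \cdot 165} - \frac{24}{49914} = \frac{26605}{6669 + 27225 + 28875} - \frac{4}{8319} = \frac{26605}{62769} - \frac{4}{8319} = \frac{24563991}{58019479}$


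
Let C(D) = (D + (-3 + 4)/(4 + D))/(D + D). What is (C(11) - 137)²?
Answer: 507240484/27225 ≈ 18631.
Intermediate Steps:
C(D) = (D + 1/(4 + D))/(2*D) (C(D) = (D + 1/(4 + D))/((2*D)) = (D + 1/(4 + D))*(1/(2*D)) = (D + 1/(4 + D))/(2*D))
(C(11) - 137)² = ((½)*(1 + 11² + 4*11)/(11*(4 + 11)) - 137)² = ((½)*(1/11)*(1 + 121 + 44)/15 - 137)² = ((½)*(1/11)*(1/15)*166 - 137)² = (83/165 - 137)² = (-22522/165)² = 507240484/27225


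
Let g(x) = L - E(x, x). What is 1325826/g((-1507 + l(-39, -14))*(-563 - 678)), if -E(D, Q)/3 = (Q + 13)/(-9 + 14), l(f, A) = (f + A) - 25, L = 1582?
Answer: 3314565/2954452 ≈ 1.1219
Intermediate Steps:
l(f, A) = -25 + A + f (l(f, A) = (A + f) - 25 = -25 + A + f)
E(D, Q) = -39/5 - 3*Q/5 (E(D, Q) = -3*(Q + 13)/(-9 + 14) = -3*(13 + Q)/5 = -3*(13/5 + Q/5) = -39/5 - 3*Q/5)
g(x) = 7949/5 + 3*x/5 (g(x) = 1582 - (-39/5 - 3*x/5) = 1582 + (39/5 + 3*x/5) = 7949/5 + 3*x/5)
1325826/g((-1507 + l(-39, -14))*(-563 - 678)) = 1325826/(7949/5 + 3*((-1507 + (-25 - 14 - 39))*(-563 - 678))/5) = 1325826/(7949/5 + 3*((-1507 - 78)*(-1241))/5) = 1325826/(7949/5 + 3*(-1585*(-1241))/5) = 1325826/(7949/5 + (⅗)*1966985) = 1325826/(7949/5 + 1180191) = 1325826/(5908904/5) = 1325826*(5/5908904) = 3314565/2954452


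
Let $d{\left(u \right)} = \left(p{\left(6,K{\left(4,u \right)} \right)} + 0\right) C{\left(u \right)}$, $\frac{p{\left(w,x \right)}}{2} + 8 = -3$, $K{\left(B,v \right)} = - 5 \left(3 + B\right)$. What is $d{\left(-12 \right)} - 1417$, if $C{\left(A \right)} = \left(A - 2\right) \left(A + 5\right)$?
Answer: $-3573$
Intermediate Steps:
$C{\left(A \right)} = \left(-2 + A\right) \left(5 + A\right)$
$K{\left(B,v \right)} = -15 - 5 B$
$p{\left(w,x \right)} = -22$ ($p{\left(w,x \right)} = -16 + 2 \left(-3\right) = -16 - 6 = -22$)
$d{\left(u \right)} = 220 - 66 u - 22 u^{2}$ ($d{\left(u \right)} = \left(-22 + 0\right) \left(-10 + u^{2} + 3 u\right) = - 22 \left(-10 + u^{2} + 3 u\right) = 220 - 66 u - 22 u^{2}$)
$d{\left(-12 \right)} - 1417 = \left(220 - -792 - 22 \left(-12\right)^{2}\right) - 1417 = \left(220 + 792 - 3168\right) - 1417 = -2156 - 1417 = -3573$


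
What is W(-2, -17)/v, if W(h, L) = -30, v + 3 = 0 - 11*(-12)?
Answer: -10/43 ≈ -0.23256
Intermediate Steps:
v = 129 (v = -3 + (0 - 11*(-12)) = -3 + (0 + 132) = -3 + 132 = 129)
W(-2, -17)/v = -30/129 = -30*1/129 = -10/43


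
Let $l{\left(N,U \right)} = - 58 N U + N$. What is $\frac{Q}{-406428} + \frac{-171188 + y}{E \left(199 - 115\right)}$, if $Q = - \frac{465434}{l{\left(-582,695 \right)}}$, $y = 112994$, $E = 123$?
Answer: $- \frac{7706449528210399}{1368234478048284} \approx -5.6324$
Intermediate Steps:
$l{\left(N,U \right)} = N - 58 N U$ ($l{\left(N,U \right)} = - 58 N U + N = N - 58 N U$)
$Q = - \frac{232717}{11729919}$ ($Q = - \frac{465434}{\left(-582\right) \left(1 - 40310\right)} = - \frac{465434}{\left(-582\right) \left(-40309\right)} = - \frac{465434}{23459838} = \left(-465434\right) \frac{1}{23459838} = - \frac{232717}{11729919} \approx -0.01984$)
$\frac{Q}{-406428} + \frac{-171188 + y}{E \left(199 - 115\right)} = - \frac{232717}{11729919 \left(-406428\right)} + \frac{-171188 + 112994}{123 \left(199 - 115\right)} = \left(- \frac{232717}{11729919}\right) \left(- \frac{1}{406428}\right) - \frac{58194}{123 \cdot 84} = \frac{232717}{4767367519332} - \frac{58194}{10332} = \frac{232717}{4767367519332} - \frac{3233}{574} = - \frac{7706449528210399}{1368234478048284}$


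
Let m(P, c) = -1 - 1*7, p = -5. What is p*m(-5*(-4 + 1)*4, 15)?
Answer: 40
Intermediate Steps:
m(P, c) = -8 (m(P, c) = -1 - 7 = -8)
p*m(-5*(-4 + 1)*4, 15) = -5*(-8) = 40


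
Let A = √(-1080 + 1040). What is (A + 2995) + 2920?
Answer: 5915 + 2*I*√10 ≈ 5915.0 + 6.3246*I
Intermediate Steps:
A = 2*I*√10 (A = √(-40) = 2*I*√10 ≈ 6.3246*I)
(A + 2995) + 2920 = (2*I*√10 + 2995) + 2920 = (2995 + 2*I*√10) + 2920 = 5915 + 2*I*√10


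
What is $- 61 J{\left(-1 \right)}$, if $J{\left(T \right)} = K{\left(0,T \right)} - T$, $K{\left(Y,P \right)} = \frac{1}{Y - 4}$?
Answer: $- \frac{183}{4} \approx -45.75$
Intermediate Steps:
$K{\left(Y,P \right)} = \frac{1}{-4 + Y}$
$J{\left(T \right)} = - \frac{1}{4} - T$ ($J{\left(T \right)} = \frac{1}{-4 + 0} - T = \frac{1}{-4} - T = - \frac{1}{4} - T$)
$- 61 J{\left(-1 \right)} = - 61 \left(- \frac{1}{4} - -1\right) = - 61 \left(- \frac{1}{4} + 1\right) = \left(-61\right) \frac{3}{4} = - \frac{183}{4}$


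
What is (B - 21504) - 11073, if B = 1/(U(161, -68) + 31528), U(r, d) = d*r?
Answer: -670434659/20580 ≈ -32577.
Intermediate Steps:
B = 1/20580 (B = 1/(-68*161 + 31528) = 1/(-10948 + 31528) = 1/20580 ≈ 4.8591e-5)
(B - 21504) - 11073 = (1/20580 - 21504) - 11073 = -442552319/20580 - 11073 = -670434659/20580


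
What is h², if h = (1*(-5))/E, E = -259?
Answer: 25/67081 ≈ 0.00037268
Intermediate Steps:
h = 5/259 (h = (1*(-5))/(-259) = -5*(-1/259) = 5/259 ≈ 0.019305)
h² = (5/259)² = 25/67081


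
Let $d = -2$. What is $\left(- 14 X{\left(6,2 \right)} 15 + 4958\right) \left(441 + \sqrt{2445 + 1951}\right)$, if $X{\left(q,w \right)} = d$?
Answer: $2371698 + 10756 \sqrt{1099} \approx 2.7283 \cdot 10^{6}$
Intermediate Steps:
$X{\left(q,w \right)} = -2$
$\left(- 14 X{\left(6,2 \right)} 15 + 4958\right) \left(441 + \sqrt{2445 + 1951}\right) = \left(\left(-14\right) \left(-2\right) 15 + 4958\right) \left(441 + \sqrt{2445 + 1951}\right) = \left(28 \cdot 15 + 4958\right) \left(441 + \sqrt{4396}\right) = \left(420 + 4958\right) \left(441 + 2 \sqrt{1099}\right) = 5378 \left(441 + 2 \sqrt{1099}\right) = 2371698 + 10756 \sqrt{1099}$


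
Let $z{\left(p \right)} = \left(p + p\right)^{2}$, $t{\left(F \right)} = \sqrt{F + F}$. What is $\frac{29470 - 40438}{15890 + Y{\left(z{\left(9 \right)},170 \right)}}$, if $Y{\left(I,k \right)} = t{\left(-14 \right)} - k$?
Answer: $- \frac{43104240}{61779607} + \frac{5484 i \sqrt{7}}{61779607} \approx -0.69771 + 0.00023486 i$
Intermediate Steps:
$t{\left(F \right)} = \sqrt{2} \sqrt{F}$ ($t{\left(F \right)} = \sqrt{2 F} = \sqrt{2} \sqrt{F}$)
$z{\left(p \right)} = 4 p^{2}$ ($z{\left(p \right)} = \left(2 p\right)^{2} = 4 p^{2}$)
$Y{\left(I,k \right)} = - k + 2 i \sqrt{7}$ ($Y{\left(I,k \right)} = \sqrt{2} \sqrt{-14} - k = \sqrt{2} i \sqrt{14} - k = 2 i \sqrt{7} - k = - k + 2 i \sqrt{7}$)
$\frac{29470 - 40438}{15890 + Y{\left(z{\left(9 \right)},170 \right)}} = \frac{29470 - 40438}{15890 + \left(\left(-1\right) 170 + 2 i \sqrt{7}\right)} = - \frac{10968}{15890 - \left(170 - 2 i \sqrt{7}\right)} = - \frac{10968}{15720 + 2 i \sqrt{7}}$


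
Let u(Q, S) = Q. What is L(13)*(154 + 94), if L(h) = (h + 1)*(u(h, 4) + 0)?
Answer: 45136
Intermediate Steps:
L(h) = h*(1 + h) (L(h) = (h + 1)*(h + 0) = (1 + h)*h = h*(1 + h))
L(13)*(154 + 94) = (13*(1 + 13))*(154 + 94) = (13*14)*248 = 182*248 = 45136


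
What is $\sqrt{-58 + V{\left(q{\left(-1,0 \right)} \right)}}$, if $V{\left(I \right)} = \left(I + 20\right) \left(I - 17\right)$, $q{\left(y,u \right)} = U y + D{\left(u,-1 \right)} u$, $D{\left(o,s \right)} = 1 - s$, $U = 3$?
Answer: $i \sqrt{398} \approx 19.95 i$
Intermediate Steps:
$q{\left(y,u \right)} = 2 u + 3 y$ ($q{\left(y,u \right)} = 3 y + \left(1 - -1\right) u = 3 y + \left(1 + 1\right) u = 3 y + 2 u = 2 u + 3 y$)
$V{\left(I \right)} = \left(-17 + I\right) \left(20 + I\right)$ ($V{\left(I \right)} = \left(20 + I\right) \left(-17 + I\right) = \left(-17 + I\right) \left(20 + I\right)$)
$\sqrt{-58 + V{\left(q{\left(-1,0 \right)} \right)}} = \sqrt{-58 + \left(-340 + \left(2 \cdot 0 + 3 \left(-1\right)\right)^{2} + 3 \left(2 \cdot 0 + 3 \left(-1\right)\right)\right)} = \sqrt{-58 + \left(-340 + \left(0 - 3\right)^{2} + 3 \left(0 - 3\right)\right)} = \sqrt{-58 + \left(-340 + \left(-3\right)^{2} + 3 \left(-3\right)\right)} = \sqrt{-58 - 340} = \sqrt{-398} = i \sqrt{398}$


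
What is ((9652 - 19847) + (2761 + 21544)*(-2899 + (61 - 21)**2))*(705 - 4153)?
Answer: 108896080720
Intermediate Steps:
((9652 - 19847) + (2761 + 21544)*(-2899 + (61 - 21)**2))*(705 - 4153) = (-10195 + 24305*(-2899 + 40**2))*(-3448) = (-10195 + 24305*(-2899 + 1600))*(-3448) = (-10195 + 24305*(-1299))*(-3448) = (-10195 - 31572195)*(-3448) = -31582390*(-3448) = 108896080720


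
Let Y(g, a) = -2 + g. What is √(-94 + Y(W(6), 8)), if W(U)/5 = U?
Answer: I*√66 ≈ 8.124*I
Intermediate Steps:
W(U) = 5*U
√(-94 + Y(W(6), 8)) = √(-94 + (-2 + 5*6)) = √(-94 + (-2 + 30)) = √(-94 + 28) = √(-66) = I*√66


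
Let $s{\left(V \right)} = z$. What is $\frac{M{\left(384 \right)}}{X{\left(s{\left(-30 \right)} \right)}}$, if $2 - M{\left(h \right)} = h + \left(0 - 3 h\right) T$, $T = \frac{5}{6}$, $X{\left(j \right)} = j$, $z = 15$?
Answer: $\frac{578}{15} \approx 38.533$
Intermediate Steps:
$s{\left(V \right)} = 15$
$T = \frac{5}{6}$ ($T = 5 \cdot \frac{1}{6} = \frac{5}{6} \approx 0.83333$)
$M{\left(h \right)} = 2 + \frac{3 h}{2}$ ($M{\left(h \right)} = 2 - \left(h + \left(0 - 3 h\right) \frac{5}{6}\right) = 2 - \left(h + - 3 h \frac{5}{6}\right) = 2 - \left(h - \frac{5 h}{2}\right) = 2 - - \frac{3 h}{2} = 2 + \frac{3 h}{2}$)
$\frac{M{\left(384 \right)}}{X{\left(s{\left(-30 \right)} \right)}} = \frac{2 + \frac{3}{2} \cdot 384}{15} = \left(2 + 576\right) \frac{1}{15} = 578 \cdot \frac{1}{15} = \frac{578}{15}$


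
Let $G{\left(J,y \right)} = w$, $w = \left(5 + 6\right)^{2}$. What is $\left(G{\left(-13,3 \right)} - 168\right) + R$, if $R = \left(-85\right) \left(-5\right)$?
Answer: $378$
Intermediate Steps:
$w = 121$ ($w = 11^{2} = 121$)
$G{\left(J,y \right)} = 121$
$R = 425$
$\left(G{\left(-13,3 \right)} - 168\right) + R = \left(121 - 168\right) + 425 = -47 + 425 = 378$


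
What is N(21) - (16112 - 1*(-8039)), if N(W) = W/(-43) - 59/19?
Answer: -19734303/817 ≈ -24155.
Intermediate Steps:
N(W) = -59/19 - W/43 (N(W) = W*(-1/43) - 59*1/19 = -W/43 - 59/19 = -59/19 - W/43)
N(21) - (16112 - 1*(-8039)) = (-59/19 - 1/43*21) - (16112 - 1*(-8039)) = (-59/19 - 21/43) - (16112 + 8039) = -2936/817 - 1*24151 = -2936/817 - 24151 = -19734303/817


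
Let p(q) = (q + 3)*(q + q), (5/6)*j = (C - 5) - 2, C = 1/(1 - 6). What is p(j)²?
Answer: 3710271744/390625 ≈ 9498.3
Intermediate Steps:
C = -⅕ (C = 1/(-5) = -⅕ ≈ -0.20000)
j = -216/25 (j = 6*((-⅕ - 5) - 2)/5 = 6*(-26/5 - 2)/5 = (6/5)*(-36/5) = -216/25 ≈ -8.6400)
p(q) = 2*q*(3 + q) (p(q) = (3 + q)*(2*q) = 2*q*(3 + q))
p(j)² = (2*(-216/25)*(3 - 216/25))² = (2*(-216/25)*(-141/25))² = (60912/625)² = 3710271744/390625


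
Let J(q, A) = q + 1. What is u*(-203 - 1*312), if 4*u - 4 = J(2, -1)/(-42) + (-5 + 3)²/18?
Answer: -269345/504 ≈ -534.42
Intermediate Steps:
J(q, A) = 1 + q
u = 523/504 (u = 1 + ((1 + 2)/(-42) + (-5 + 3)²/18)/4 = 1 + (3*(-1/42) + (-2)²*(1/18))/4 = 1 + (-1/14 + 4*(1/18))/4 = 1 + (-1/14 + 2/9)/4 = 1 + (¼)*(19/126) = 1 + 19/504 = 523/504 ≈ 1.0377)
u*(-203 - 1*312) = 523*(-203 - 1*312)/504 = 523*(-203 - 312)/504 = (523/504)*(-515) = -269345/504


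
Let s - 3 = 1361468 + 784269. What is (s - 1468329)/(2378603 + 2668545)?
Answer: 677411/5047148 ≈ 0.13422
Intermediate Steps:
s = 2145740 (s = 3 + (1361468 + 784269) = 3 + 2145737 = 2145740)
(s - 1468329)/(2378603 + 2668545) = (2145740 - 1468329)/(2378603 + 2668545) = 677411/5047148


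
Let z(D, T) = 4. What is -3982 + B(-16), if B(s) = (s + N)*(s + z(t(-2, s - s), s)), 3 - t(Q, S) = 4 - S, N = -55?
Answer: -3130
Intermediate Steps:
t(Q, S) = -1 + S (t(Q, S) = 3 - (4 - S) = 3 + (-4 + S) = -1 + S)
B(s) = (-55 + s)*(4 + s) (B(s) = (s - 55)*(s + 4) = (-55 + s)*(4 + s))
-3982 + B(-16) = -3982 + (-220 + (-16)² - 51*(-16)) = -3982 + (-220 + 256 + 816) = -3982 + 852 = -3130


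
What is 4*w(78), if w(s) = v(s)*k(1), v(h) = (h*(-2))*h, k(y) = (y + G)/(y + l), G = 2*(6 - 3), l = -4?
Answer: 113568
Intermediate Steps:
G = 6 (G = 2*3 = 6)
k(y) = (6 + y)/(-4 + y) (k(y) = (y + 6)/(y - 4) = (6 + y)/(-4 + y))
v(h) = -2*h² (v(h) = (-2*h)*h = -2*h²)
w(s) = 14*s²/3 (w(s) = (-2*s²)*((6 + 1)/(-4 + 1)) = (-2*s²)*(7/(-3)) = (-2*s²)*(-⅓*7) = -2*s²*(-7/3) = 14*s²/3)
4*w(78) = 4*((14/3)*78²) = 4*((14/3)*6084) = 4*28392 = 113568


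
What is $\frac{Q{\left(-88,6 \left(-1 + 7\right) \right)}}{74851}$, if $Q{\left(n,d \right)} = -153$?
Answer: $- \frac{9}{4403} \approx -0.0020441$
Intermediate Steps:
$\frac{Q{\left(-88,6 \left(-1 + 7\right) \right)}}{74851} = - \frac{153}{74851} = \left(-153\right) \frac{1}{74851} = - \frac{9}{4403}$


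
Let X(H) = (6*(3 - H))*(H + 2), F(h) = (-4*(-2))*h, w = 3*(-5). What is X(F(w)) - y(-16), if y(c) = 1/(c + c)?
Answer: -2786687/32 ≈ -87084.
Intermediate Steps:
w = -15
F(h) = 8*h
y(c) = 1/(2*c)
X(H) = (2 + H)*(18 - 6*H) (X(H) = (18 - 6*H)*(2 + H) = (2 + H)*(18 - 6*H))
X(F(w)) - y(-16) = (36 - 6*(8*(-15))² + 6*(8*(-15))) - 1/(2*(-16)) = (36 - 6*(-120)² + 6*(-120)) - (-1)/(2*16) = (36 - 6*14400 - 720) - 1*(-1/32) = (36 - 86400 - 720) + 1/32 = -87084 + 1/32 = -2786687/32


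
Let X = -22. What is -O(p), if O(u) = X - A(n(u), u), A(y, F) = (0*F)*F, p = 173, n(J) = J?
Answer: 22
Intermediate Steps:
A(y, F) = 0 (A(y, F) = 0*F = 0)
O(u) = -22 (O(u) = -22 - 1*0 = -22 + 0 = -22)
-O(p) = -1*(-22) = 22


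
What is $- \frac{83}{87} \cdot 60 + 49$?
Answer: $- \frac{239}{29} \approx -8.2414$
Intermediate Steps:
$- \frac{83}{87} \cdot 60 + 49 = \left(-83\right) \frac{1}{87} \cdot 60 + 49 = \left(- \frac{83}{87}\right) 60 + 49 = - \frac{1660}{29} + 49 = - \frac{239}{29}$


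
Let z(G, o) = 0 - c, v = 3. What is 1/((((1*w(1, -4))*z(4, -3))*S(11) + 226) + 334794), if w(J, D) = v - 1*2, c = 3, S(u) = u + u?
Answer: 1/334954 ≈ 2.9855e-6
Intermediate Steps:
S(u) = 2*u
z(G, o) = -3 (z(G, o) = 0 - 1*3 = 0 - 3 = -3)
w(J, D) = 1 (w(J, D) = 3 - 1*2 = 3 - 2 = 1)
1/((((1*w(1, -4))*z(4, -3))*S(11) + 226) + 334794) = 1/((((1*1)*(-3))*(2*11) + 226) + 334794) = 1/(((1*(-3))*22 + 226) + 334794) = 1/((-3*22 + 226) + 334794) = 1/((-66 + 226) + 334794) = 1/(160 + 334794) = 1/334954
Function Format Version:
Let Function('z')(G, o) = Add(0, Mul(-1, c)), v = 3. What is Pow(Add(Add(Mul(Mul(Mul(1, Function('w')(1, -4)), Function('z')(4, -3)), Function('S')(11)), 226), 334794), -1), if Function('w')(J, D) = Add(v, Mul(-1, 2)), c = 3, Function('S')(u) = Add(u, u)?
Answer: Rational(1, 334954) ≈ 2.9855e-6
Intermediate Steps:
Function('S')(u) = Mul(2, u)
Function('z')(G, o) = -3 (Function('z')(G, o) = Add(0, Mul(-1, 3)) = Add(0, -3) = -3)
Function('w')(J, D) = 1 (Function('w')(J, D) = Add(3, Mul(-1, 2)) = Add(3, -2) = 1)
Pow(Add(Add(Mul(Mul(Mul(1, Function('w')(1, -4)), Function('z')(4, -3)), Function('S')(11)), 226), 334794), -1) = Pow(Add(Add(Mul(Mul(Mul(1, 1), -3), Mul(2, 11)), 226), 334794), -1) = Pow(Add(Add(Mul(Mul(1, -3), 22), 226), 334794), -1) = Pow(Add(Add(Mul(-3, 22), 226), 334794), -1) = Pow(Add(Add(-66, 226), 334794), -1) = Pow(Add(160, 334794), -1) = Pow(334954, -1) = Rational(1, 334954)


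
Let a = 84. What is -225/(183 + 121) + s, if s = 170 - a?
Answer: 25919/304 ≈ 85.260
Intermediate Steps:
s = 86 (s = 170 - 1*84 = 170 - 84 = 86)
-225/(183 + 121) + s = -225/(183 + 121) + 86 = -225/304 + 86 = 25919/304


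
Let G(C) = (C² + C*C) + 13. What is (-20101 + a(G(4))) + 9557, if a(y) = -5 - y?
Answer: -10594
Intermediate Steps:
G(C) = 13 + 2*C² (G(C) = (C² + C²) + 13 = 2*C² + 13 = 13 + 2*C²)
(-20101 + a(G(4))) + 9557 = (-20101 + (-5 - (13 + 2*4²))) + 9557 = (-20101 + (-5 - (13 + 2*16))) + 9557 = (-20101 + (-5 - (13 + 32))) + 9557 = (-20101 + (-5 - 1*45)) + 9557 = (-20101 + (-5 - 45)) + 9557 = (-20101 - 50) + 9557 = -20151 + 9557 = -10594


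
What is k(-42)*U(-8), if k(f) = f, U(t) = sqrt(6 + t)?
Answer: -42*I*sqrt(2) ≈ -59.397*I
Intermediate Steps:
k(-42)*U(-8) = -42*sqrt(6 - 8) = -42*I*sqrt(2)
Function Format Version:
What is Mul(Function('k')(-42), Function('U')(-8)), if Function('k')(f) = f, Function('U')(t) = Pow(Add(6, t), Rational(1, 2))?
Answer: Mul(-42, I, Pow(2, Rational(1, 2))) ≈ Mul(-59.397, I)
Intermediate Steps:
Mul(Function('k')(-42), Function('U')(-8)) = Mul(-42, Pow(Add(6, -8), Rational(1, 2))) = Mul(-42, Pow(-2, Rational(1, 2))) = Mul(-42, Mul(I, Pow(2, Rational(1, 2)))) = Mul(-42, I, Pow(2, Rational(1, 2)))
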